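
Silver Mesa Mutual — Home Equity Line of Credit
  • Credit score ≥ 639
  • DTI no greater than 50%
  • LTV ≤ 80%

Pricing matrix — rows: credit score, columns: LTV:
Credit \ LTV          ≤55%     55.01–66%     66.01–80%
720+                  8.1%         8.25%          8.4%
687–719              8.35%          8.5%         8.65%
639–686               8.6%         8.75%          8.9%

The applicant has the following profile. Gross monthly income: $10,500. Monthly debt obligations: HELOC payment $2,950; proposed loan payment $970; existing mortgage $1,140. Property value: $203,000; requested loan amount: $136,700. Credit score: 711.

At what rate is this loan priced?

8.65%

Credit score 711 ≥ 639; Total monthly debts = (2,950 + 970 + 1,140) = 5,060. DTI = 5,060/10,500 = 48.2% ≤ 50%
Loan-to-value = 136,700/203,000 = 67.3% — pass (80% max)
Row: 711 falls in 687–719. Column: 67.3% falls in 66.01–80%. Rate = 8.65%.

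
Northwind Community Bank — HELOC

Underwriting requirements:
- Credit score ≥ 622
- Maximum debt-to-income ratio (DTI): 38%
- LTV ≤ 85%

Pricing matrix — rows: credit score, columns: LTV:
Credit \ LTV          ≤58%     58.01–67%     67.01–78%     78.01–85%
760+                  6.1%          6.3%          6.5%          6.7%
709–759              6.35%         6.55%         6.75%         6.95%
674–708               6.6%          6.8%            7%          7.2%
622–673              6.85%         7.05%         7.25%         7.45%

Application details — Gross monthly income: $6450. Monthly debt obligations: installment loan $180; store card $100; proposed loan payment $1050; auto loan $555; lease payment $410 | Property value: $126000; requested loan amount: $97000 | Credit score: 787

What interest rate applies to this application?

6.5%

Credit score 787 ≥ 622; Total monthly debts = (180 + 100 + 1,050 + 555 + 410) = 2,295. DTI = 2,295/6,450 = 35.6% ≤ 38%
LTV: 97,000 ÷ 126,000 = 77%, within 85% cap
Row: 787 falls in 760+. Column: 77% falls in 67.01–78%. Rate = 6.5%.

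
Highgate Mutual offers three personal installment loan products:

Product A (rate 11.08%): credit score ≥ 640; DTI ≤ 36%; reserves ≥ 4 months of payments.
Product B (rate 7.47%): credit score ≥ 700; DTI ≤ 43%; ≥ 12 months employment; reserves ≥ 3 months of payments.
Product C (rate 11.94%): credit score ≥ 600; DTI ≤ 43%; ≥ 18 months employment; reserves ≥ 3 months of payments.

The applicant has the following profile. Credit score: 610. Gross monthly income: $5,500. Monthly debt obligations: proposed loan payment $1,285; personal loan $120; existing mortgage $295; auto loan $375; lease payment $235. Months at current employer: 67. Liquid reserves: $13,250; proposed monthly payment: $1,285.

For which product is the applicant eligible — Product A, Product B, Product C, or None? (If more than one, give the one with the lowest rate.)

Total debts = (1,285 + 120 + 295 + 375 + 235) = 2,310; DTI = 2,310/5,500 = 42%.
Reserves = 13,250/1,285 = 10.3 months.
Product A: score 610 < 640; DTI 42% > 36%; reserves 10.3 ≥ 4 mo → does not qualify.
Product B: score 610 < 700; DTI 42% ≤ 43%; employment 67 ≥ 12 mo; reserves 10.3 ≥ 3 mo → does not qualify.
Product C: score 610 ≥ 600; DTI 42% ≤ 43%; employment 67 ≥ 18 mo; reserves 10.3 ≥ 3 mo → qualifies.

Product C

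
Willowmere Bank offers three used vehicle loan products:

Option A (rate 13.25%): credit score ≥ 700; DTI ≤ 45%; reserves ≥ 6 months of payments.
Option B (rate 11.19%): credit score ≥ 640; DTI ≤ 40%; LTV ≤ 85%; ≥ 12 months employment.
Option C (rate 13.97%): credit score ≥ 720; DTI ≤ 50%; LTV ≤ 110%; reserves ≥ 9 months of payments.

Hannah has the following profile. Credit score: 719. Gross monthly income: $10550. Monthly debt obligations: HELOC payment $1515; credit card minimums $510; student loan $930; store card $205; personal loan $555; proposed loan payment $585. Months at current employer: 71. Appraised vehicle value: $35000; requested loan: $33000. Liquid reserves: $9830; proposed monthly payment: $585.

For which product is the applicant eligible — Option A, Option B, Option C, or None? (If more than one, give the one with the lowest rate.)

Option A

Total debts = (1,515 + 510 + 930 + 205 + 555 + 585) = 4,300; DTI = 4,300/10,550 = 40.8%.
LTV = 33,000/35,000 = 94.3%.
Reserves = 9,830/585 = 16.8 months.
Option A: score 719 ≥ 700; DTI 40.8% ≤ 45%; reserves 16.8 ≥ 6 mo → qualifies.
Option B: score 719 ≥ 640; DTI 40.8% > 40%; LTV 94.3% > 85%; employment 71 ≥ 12 mo → does not qualify.
Option C: score 719 < 720; DTI 40.8% ≤ 50%; LTV 94.3% ≤ 110%; reserves 16.8 ≥ 9 mo → does not qualify.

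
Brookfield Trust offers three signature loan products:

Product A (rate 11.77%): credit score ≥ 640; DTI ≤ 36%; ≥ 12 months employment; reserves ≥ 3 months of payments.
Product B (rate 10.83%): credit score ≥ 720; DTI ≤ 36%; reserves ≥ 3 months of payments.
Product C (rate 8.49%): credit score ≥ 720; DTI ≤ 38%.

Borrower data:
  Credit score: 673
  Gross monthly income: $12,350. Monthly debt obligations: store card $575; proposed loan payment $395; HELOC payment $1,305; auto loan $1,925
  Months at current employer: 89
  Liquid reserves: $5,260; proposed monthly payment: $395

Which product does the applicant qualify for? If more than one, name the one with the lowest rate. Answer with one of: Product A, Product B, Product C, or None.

Total debts = (575 + 395 + 1,305 + 1,925) = 4,200; DTI = 4,200/12,350 = 34%.
Reserves = 5,260/395 = 13.3 months.
Product A: score 673 ≥ 640; DTI 34% ≤ 36%; employment 89 ≥ 12 mo; reserves 13.3 ≥ 3 mo → qualifies.
Product B: score 673 < 720; DTI 34% ≤ 36%; reserves 13.3 ≥ 3 mo → does not qualify.
Product C: score 673 < 720; DTI 34% ≤ 38% → does not qualify.

Product A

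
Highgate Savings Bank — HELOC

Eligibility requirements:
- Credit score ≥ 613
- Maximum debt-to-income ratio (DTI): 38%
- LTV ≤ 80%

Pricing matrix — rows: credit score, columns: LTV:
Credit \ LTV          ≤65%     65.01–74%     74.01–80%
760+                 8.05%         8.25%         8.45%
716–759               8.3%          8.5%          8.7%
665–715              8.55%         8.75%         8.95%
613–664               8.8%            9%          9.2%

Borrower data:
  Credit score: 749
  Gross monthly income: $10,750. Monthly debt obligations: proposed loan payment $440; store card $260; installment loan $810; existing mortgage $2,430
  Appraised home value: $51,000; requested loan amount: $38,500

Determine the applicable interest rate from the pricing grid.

8.7%

Credit score 749 ≥ 613; Total monthly debts = (440 + 260 + 810 + 2,430) = 3,940. Debt-to-income = 3,940/10,750 = 36.7% — meets 38% limit
Loan-to-value = 38,500/51,000 = 75.5% — pass (80% max)
Credit 749 → row 716–759; LTV 75.5% → column 74.01–80%. Grid cell → 8.7%.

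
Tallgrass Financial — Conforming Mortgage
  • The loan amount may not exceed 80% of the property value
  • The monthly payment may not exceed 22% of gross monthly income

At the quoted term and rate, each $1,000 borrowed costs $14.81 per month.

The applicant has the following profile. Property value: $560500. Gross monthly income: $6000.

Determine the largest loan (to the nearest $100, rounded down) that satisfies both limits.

$89,100

Payment cap: 22% × $6,000 = $1,320/month.
At $14.81 per $1,000, that supports 1,320/14.81 × 1,000 ≈ $89,128 → $89,100.
LTV cap: 80% × $560,500 = $448,400 → $448,400.
Binding constraint: payment-to-income.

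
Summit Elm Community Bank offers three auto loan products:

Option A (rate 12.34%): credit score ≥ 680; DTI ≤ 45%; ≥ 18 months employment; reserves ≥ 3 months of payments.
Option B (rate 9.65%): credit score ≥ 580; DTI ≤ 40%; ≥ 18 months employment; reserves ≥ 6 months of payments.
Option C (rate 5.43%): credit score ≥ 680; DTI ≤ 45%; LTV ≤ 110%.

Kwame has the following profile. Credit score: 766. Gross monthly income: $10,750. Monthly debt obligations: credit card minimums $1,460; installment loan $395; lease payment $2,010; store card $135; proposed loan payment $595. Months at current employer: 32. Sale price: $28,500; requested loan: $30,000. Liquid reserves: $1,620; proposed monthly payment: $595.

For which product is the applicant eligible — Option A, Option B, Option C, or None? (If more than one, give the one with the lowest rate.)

Total debts = (1,460 + 395 + 2,010 + 135 + 595) = 4,595; DTI = 4,595/10,750 = 42.7%.
LTV = 30,000/28,500 = 105.3%.
Reserves = 1,620/595 = 2.7 months.
Option A: score 766 ≥ 680; DTI 42.7% ≤ 45%; employment 32 ≥ 18 mo; reserves 2.7 < 3 mo → does not qualify.
Option B: score 766 ≥ 580; DTI 42.7% > 40%; employment 32 ≥ 18 mo; reserves 2.7 < 6 mo → does not qualify.
Option C: score 766 ≥ 680; DTI 42.7% ≤ 45%; LTV 105.3% ≤ 110% → qualifies.

Option C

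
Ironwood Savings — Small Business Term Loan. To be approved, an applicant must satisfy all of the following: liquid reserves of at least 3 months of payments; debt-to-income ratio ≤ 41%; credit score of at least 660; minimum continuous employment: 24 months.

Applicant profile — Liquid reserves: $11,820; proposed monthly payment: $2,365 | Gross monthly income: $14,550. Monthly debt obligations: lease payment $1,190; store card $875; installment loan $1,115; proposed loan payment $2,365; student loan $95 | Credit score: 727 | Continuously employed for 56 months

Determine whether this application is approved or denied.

Approved

Reserves = 11,820/2,365 = 5.0 months ≥ 3
Total monthly debts = (1,190 + 875 + 1,115 + 2,365 + 95) = 5,640. DTI = 5,640/14,550 = 38.8% ≤ 41%
Credit score 727 ≥ 660 (meets)
Employment 56 ≥ 24 months
All criteria satisfied.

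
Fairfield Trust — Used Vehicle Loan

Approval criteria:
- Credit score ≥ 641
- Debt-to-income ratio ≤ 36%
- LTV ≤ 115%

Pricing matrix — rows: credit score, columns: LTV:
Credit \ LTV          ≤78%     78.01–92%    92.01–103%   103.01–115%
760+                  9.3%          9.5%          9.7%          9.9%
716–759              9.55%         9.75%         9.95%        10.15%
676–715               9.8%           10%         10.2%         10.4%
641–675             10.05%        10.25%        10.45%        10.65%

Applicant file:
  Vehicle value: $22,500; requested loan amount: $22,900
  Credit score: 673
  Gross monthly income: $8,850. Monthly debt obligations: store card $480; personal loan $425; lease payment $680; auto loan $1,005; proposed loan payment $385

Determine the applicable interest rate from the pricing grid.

Credit score 673 ≥ 641; Total monthly debts = (480 + 425 + 680 + 1,005 + 385) = 2,975. Debt-to-income = 2,975/8,850 = 33.6% — meets 36% limit
Loan-to-value = 22,900/22,500 = 101.8% — pass (115% max)
Row: 673 falls in 641–675. Column: 101.8% falls in 92.01–103%. Rate = 10.45%.

10.45%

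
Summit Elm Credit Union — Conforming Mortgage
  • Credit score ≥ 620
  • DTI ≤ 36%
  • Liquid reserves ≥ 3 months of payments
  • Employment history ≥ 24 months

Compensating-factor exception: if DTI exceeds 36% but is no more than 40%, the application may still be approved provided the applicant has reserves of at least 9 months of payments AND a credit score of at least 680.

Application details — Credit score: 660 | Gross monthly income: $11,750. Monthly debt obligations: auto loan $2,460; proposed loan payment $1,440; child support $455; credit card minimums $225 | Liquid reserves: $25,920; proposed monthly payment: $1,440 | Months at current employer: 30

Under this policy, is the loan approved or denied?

Credit score 660 ≥ 620 (meets base)
Total debts = (2,460 + 1,440 + 455 + 225) = 4,580. DTI = 4,580/11,750 = 39% > 36% — standard DTI limit exceeded.
Reserves: 25,920 ÷ 1,440 = 18.0 months (meets 3-month minimum)
Employment 30 ≥ 24 months
DTI 39% is within the 36%–40% exception band; checking compensating factors.
Reserves 18.0 ≥ 9 months; credit score 660 < 680.
Override conditions not both satisfied; exception does not apply.

Denied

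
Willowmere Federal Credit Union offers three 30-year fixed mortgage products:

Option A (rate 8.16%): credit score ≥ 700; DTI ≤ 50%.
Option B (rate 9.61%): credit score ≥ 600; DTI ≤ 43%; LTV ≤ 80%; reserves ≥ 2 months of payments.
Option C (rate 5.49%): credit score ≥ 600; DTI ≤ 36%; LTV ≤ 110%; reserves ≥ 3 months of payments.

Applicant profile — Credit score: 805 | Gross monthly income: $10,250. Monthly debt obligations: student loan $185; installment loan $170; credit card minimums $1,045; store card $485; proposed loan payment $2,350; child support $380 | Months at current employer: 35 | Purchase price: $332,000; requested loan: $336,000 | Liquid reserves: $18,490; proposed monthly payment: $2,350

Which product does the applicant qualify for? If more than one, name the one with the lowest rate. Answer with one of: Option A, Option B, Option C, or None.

Option A

Total debts = (185 + 170 + 1,045 + 485 + 2,350 + 380) = 4,615; DTI = 4,615/10,250 = 45%.
LTV = 336,000/332,000 = 101.2%.
Reserves = 18,490/2,350 = 7.9 months.
Option A: score 805 ≥ 700; DTI 45% ≤ 50% → qualifies.
Option B: score 805 ≥ 600; DTI 45% > 43%; LTV 101.2% > 80%; reserves 7.9 ≥ 2 mo → does not qualify.
Option C: score 805 ≥ 600; DTI 45% > 36%; LTV 101.2% ≤ 110%; reserves 7.9 ≥ 3 mo → does not qualify.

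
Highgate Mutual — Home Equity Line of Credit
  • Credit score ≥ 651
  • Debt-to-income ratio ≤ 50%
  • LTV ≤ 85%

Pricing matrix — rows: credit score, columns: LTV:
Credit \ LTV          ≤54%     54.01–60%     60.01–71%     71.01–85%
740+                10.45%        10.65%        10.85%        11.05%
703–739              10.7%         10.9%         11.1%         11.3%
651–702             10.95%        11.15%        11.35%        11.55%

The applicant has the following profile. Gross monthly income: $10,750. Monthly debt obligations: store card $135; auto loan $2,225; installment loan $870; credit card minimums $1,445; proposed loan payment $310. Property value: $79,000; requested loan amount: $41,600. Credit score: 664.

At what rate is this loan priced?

10.95%

Credit score 664 ≥ 651; Total monthly debts = (135 + 2,225 + 870 + 1,445 + 310) = 4,985. DTI = 4,985/10,750 = 46.4% ≤ 50%
Loan-to-value = 41,600/79,000 = 52.7% — pass (85% max)
Score 664 is in the 651–702 band; LTV 52.7% is in the ≤54% band → 10.95%.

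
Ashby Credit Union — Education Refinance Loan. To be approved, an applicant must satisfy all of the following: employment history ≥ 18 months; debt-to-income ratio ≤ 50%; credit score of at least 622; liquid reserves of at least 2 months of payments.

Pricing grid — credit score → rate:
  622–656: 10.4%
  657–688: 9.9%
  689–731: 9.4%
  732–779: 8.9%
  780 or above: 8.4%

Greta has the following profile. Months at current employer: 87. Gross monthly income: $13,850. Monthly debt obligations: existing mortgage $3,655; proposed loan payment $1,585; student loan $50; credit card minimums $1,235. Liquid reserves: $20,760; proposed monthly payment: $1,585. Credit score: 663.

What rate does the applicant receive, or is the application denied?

Credit score 663 ≥ 622 (meets minimum)
Total monthly debts = (3,655 + 1,585 + 50 + 1,235) = 6,525. DTI = 6,525/13,850 = 47.1% ≤ 50%
Employment 87 ≥ 18 months
Liquid reserves cover 20,760/1,585 = 13.1 months — ≥ 2 required
All requirements met. Score 663 falls in the 657–688 tier → 9.9%.

Approved at 9.9%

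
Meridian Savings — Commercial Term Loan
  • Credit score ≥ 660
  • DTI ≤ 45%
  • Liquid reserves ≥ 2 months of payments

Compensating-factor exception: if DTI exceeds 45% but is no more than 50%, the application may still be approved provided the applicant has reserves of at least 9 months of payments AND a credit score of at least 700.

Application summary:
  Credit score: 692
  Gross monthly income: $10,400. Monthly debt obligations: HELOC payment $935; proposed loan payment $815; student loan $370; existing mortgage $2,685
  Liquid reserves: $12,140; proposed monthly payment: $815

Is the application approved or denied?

Credit score 692 ≥ 660 (meets base)
Total debts = (935 + 815 + 370 + 2,685) = 4,805. DTI = 4,805/10,400 = 46.2% > 45% — standard DTI limit exceeded.
Reserves: 12,140 ÷ 815 = 14.9 months (meets 2-month minimum)
DTI 46.2% is within the 45%–50% exception band; checking compensating factors.
Reserves 14.9 ≥ 9 months; credit score 692 < 700.
Compensating-factor requirement not fully met.

Denied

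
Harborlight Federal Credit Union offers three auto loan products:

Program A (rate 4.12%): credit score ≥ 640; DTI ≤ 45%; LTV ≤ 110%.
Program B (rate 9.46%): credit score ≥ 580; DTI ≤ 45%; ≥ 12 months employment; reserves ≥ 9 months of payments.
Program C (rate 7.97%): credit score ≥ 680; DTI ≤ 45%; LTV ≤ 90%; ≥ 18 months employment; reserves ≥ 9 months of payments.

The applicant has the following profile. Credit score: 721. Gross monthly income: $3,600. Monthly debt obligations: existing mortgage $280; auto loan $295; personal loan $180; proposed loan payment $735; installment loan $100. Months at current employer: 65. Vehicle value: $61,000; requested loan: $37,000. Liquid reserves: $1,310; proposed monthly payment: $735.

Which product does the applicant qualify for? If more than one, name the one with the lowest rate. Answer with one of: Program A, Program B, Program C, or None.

Program A

Total debts = (280 + 295 + 180 + 735 + 100) = 1,590; DTI = 1,590/3,600 = 44.2%.
LTV = 37,000/61,000 = 60.7%.
Reserves = 1,310/735 = 1.8 months.
Program A: score 721 ≥ 640; DTI 44.2% ≤ 45%; LTV 60.7% ≤ 110% → qualifies.
Program B: score 721 ≥ 580; DTI 44.2% ≤ 45%; employment 65 ≥ 12 mo; reserves 1.8 < 9 mo → does not qualify.
Program C: score 721 ≥ 680; DTI 44.2% ≤ 45%; LTV 60.7% ≤ 90%; employment 65 ≥ 18 mo; reserves 1.8 < 9 mo → does not qualify.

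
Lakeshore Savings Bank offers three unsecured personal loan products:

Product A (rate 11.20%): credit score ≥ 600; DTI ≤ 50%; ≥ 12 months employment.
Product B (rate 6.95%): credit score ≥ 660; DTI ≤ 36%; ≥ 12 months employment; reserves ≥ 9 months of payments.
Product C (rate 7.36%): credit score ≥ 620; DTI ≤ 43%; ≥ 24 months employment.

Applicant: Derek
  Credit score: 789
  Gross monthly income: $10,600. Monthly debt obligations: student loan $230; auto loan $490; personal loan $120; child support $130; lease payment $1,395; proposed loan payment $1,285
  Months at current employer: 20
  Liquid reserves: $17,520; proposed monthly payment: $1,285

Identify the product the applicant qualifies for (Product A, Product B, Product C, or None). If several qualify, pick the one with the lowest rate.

Product B

Total debts = (230 + 490 + 120 + 130 + 1,395 + 1,285) = 3,650; DTI = 3,650/10,600 = 34.4%.
Reserves = 17,520/1,285 = 13.6 months.
Product A: score 789 ≥ 600; DTI 34.4% ≤ 50%; employment 20 ≥ 12 mo → qualifies.
Product B: score 789 ≥ 660; DTI 34.4% ≤ 36%; employment 20 ≥ 12 mo; reserves 13.6 ≥ 9 mo → qualifies.
Product C: score 789 ≥ 620; DTI 34.4% ≤ 43%; employment 20 < 24 mo → does not qualify.
Qualifying: Product A, Product B. Lowest rate is 6.95% → Product B.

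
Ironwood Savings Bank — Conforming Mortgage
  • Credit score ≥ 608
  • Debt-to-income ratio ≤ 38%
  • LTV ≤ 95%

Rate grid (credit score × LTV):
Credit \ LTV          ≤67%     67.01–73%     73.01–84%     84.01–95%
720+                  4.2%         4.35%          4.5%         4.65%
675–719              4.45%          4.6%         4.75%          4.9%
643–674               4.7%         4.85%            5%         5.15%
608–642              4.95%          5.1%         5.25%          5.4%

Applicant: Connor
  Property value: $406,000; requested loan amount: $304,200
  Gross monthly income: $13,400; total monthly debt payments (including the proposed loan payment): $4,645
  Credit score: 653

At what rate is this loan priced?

5%

Credit score 653 ≥ 608; DTI: 4,645 ÷ 13,400 = 34.7%, within the 38% cap
Loan-to-value = 304,200/406,000 = 74.9% — pass (95% max)
Row: 653 falls in 643–674. Column: 74.9% falls in 73.01–84%. Rate = 5%.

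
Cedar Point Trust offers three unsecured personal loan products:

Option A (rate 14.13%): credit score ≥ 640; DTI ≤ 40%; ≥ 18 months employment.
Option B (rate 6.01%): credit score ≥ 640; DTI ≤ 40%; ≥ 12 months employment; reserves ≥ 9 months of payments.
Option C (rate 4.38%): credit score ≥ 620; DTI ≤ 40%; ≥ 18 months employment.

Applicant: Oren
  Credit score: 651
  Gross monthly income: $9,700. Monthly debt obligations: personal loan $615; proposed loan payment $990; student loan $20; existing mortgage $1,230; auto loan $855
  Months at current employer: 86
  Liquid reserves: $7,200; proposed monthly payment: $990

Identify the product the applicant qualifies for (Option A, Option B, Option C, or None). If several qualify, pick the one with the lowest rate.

Total debts = (615 + 990 + 20 + 1,230 + 855) = 3,710; DTI = 3,710/9,700 = 38.2%.
Reserves = 7,200/990 = 7.3 months.
Option A: score 651 ≥ 640; DTI 38.2% ≤ 40%; employment 86 ≥ 18 mo → qualifies.
Option B: score 651 ≥ 640; DTI 38.2% ≤ 40%; employment 86 ≥ 12 mo; reserves 7.3 < 9 mo → does not qualify.
Option C: score 651 ≥ 620; DTI 38.2% ≤ 40%; employment 86 ≥ 18 mo → qualifies.
Qualifying: Option A, Option C. Lowest rate is 4.38% → Option C.

Option C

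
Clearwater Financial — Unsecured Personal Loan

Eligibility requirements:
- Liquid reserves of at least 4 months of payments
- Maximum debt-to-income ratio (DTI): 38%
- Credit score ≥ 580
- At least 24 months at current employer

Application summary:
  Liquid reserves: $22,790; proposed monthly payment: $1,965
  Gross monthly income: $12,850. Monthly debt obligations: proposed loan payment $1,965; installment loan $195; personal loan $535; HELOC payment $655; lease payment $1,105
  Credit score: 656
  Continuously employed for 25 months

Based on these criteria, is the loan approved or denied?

Approved

Reserves: 22,790 ÷ 1,965 = 11.6 months (meets 4-month minimum)
Total monthly debts = (1,965 + 195 + 535 + 655 + 1,105) = 4,455. Debt-to-income = 4,455/12,850 = 34.7% — meets 38% limit
Credit score 656 ≥ 580 (meets)
Employment 25 ≥ 24 months
All criteria satisfied.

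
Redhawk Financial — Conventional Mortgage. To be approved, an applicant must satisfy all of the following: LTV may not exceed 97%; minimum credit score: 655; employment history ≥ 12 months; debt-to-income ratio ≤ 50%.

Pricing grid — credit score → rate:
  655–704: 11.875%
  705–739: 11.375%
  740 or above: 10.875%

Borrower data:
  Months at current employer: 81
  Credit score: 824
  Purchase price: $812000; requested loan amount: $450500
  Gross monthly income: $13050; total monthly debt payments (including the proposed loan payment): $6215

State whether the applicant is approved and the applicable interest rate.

Credit score 824 ≥ 655 (meets minimum)
DTI: 6,215 ÷ 13,050 = 47.6%, within the 50% cap
Employment 81 ≥ 12 months
LTV: 450,500 ÷ 812,000 = 55.5%, within 97% cap
All requirements met. Score 824 falls in the 740 or above tier → 10.875%.

Approved at 10.875%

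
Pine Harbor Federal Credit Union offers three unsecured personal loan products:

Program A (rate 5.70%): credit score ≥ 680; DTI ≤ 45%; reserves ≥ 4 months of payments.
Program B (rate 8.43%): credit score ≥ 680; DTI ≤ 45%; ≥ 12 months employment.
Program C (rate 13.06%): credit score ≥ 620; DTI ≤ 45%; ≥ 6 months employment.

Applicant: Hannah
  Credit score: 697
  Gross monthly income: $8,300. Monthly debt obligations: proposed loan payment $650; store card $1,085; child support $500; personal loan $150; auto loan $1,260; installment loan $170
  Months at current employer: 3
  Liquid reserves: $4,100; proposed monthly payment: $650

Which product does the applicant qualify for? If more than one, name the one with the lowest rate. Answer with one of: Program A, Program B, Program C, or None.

Total debts = (650 + 1,085 + 500 + 150 + 1,260 + 170) = 3,815; DTI = 3,815/8,300 = 46%.
Reserves = 4,100/650 = 6.3 months.
Program A: score 697 ≥ 680; DTI 46% > 45%; reserves 6.3 ≥ 4 mo → does not qualify.
Program B: score 697 ≥ 680; DTI 46% > 45%; employment 3 < 12 mo → does not qualify.
Program C: score 697 ≥ 620; DTI 46% > 45%; employment 3 < 6 mo → does not qualify.

None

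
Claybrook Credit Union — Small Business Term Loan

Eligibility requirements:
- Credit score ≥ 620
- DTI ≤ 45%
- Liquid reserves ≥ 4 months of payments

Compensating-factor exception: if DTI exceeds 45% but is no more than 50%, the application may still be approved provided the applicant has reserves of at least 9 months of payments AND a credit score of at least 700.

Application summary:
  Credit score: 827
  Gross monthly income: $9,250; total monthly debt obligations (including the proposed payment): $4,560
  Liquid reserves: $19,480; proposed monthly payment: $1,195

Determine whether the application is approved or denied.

Credit score 827 ≥ 620 (meets base)
DTI: 4,560 ÷ 9,250 = 49.3%, over the 45% base limit.
Reserves: 19,480 ÷ 1,195 = 16.3 months (meets 4-month minimum)
DTI 49.3% is within the 45%–50% exception band; checking compensating factors.
Reserves 16.3 ≥ 9 months; credit score 827 ≥ 700.
Both override conditions satisfied; DTI exception granted.

Approved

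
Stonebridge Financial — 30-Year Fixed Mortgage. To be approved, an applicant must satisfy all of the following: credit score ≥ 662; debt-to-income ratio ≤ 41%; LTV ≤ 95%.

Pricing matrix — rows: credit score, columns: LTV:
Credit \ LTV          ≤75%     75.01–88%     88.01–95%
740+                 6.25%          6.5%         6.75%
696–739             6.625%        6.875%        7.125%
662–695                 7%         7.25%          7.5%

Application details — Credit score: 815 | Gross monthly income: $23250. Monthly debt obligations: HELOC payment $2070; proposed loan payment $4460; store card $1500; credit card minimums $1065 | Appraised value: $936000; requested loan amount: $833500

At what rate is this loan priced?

6.75%

Credit score 815 ≥ 662; Total monthly debts = (2,070 + 4,460 + 1,500 + 1,065) = 9,095. DTI = 9,095/23,250 = 39.1% ≤ 41%
LTV: 833,500 ÷ 936,000 = 89%, within 95% cap
Credit 815 → row 740+; LTV 89% → column 88.01–95%. Grid cell → 6.75%.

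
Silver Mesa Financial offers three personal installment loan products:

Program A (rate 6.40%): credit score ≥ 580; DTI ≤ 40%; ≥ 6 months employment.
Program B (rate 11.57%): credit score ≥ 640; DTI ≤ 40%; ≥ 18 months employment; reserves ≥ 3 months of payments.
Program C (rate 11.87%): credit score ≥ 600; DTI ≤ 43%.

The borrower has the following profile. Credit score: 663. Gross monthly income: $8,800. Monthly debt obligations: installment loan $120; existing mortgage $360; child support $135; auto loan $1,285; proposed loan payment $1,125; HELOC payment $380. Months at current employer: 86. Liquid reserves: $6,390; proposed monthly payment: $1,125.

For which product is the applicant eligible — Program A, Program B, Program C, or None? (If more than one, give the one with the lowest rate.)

Program A

Total debts = (120 + 360 + 135 + 1,285 + 1,125 + 380) = 3,405; DTI = 3,405/8,800 = 38.7%.
Reserves = 6,390/1,125 = 5.7 months.
Program A: score 663 ≥ 580; DTI 38.7% ≤ 40%; employment 86 ≥ 6 mo → qualifies.
Program B: score 663 ≥ 640; DTI 38.7% ≤ 40%; employment 86 ≥ 18 mo; reserves 5.7 ≥ 3 mo → qualifies.
Program C: score 663 ≥ 600; DTI 38.7% ≤ 43% → qualifies.
Qualifying: Program A, Program B, Program C. Lowest rate is 6.40% → Program A.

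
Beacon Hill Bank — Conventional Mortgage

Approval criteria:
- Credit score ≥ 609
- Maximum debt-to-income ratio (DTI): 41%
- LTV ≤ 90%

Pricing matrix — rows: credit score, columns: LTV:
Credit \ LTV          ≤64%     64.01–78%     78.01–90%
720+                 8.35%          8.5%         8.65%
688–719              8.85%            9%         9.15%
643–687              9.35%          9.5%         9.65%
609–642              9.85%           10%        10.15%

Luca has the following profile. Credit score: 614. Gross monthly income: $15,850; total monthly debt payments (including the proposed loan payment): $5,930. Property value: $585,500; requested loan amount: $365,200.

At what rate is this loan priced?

Credit score 614 ≥ 609; Debt-to-income = 5,930/15,850 = 37.4% — meets 41% limit
LTV: 365,200 ÷ 585,500 = 62.4%, within 90% cap
Score 614 is in the 609–642 band; LTV 62.4% is in the ≤64% band → 9.85%.

9.85%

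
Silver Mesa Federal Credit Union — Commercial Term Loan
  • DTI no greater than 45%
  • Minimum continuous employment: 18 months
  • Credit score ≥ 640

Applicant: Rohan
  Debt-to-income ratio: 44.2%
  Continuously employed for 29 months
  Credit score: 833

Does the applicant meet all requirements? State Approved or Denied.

Debt-to-income 44.2% vs 45% cap — pass
Employment 29 ≥ 18 months
Credit score 833 ≥ 640 (meets)
All criteria satisfied.

Approved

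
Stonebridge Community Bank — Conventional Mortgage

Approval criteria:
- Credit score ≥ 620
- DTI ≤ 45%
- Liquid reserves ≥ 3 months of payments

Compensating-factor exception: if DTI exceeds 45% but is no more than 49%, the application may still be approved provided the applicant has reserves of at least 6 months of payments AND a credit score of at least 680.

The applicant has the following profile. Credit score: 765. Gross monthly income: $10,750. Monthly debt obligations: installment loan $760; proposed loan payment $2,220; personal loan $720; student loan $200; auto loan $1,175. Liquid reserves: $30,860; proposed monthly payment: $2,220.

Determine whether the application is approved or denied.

Approved

Credit score 765 ≥ 620 (meets base)
Total debts = (760 + 2,220 + 720 + 200 + 1,175) = 5,075. DTI: 5,075 ÷ 10,750 = 47.2%, over the 45% base limit.
Liquid reserves cover 30,860/2,220 = 13.9 months — ≥ 3 required
47.2% falls in the override range (45%–49%), so the compensating-factor test applies.
Override check — reserves: 13.9 mo (ok); score: 765 (ok).
Both override conditions satisfied; DTI exception granted.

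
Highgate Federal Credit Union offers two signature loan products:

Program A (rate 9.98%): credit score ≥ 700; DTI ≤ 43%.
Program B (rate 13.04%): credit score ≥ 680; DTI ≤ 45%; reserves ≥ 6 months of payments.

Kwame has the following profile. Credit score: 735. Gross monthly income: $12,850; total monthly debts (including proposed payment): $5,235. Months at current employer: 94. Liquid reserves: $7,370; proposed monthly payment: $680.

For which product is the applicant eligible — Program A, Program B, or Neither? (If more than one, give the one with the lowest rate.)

DTI = 5,235/12,850 = 40.7%.
Reserves = 7,370/680 = 10.8 months.
Program A: score 735 ≥ 700; DTI 40.7% ≤ 43% → qualifies.
Program B: score 735 ≥ 680; DTI 40.7% ≤ 45%; reserves 10.8 ≥ 6 mo → qualifies.
Qualifying: Program A, Program B. Lowest rate is 9.98% → Program A.

Program A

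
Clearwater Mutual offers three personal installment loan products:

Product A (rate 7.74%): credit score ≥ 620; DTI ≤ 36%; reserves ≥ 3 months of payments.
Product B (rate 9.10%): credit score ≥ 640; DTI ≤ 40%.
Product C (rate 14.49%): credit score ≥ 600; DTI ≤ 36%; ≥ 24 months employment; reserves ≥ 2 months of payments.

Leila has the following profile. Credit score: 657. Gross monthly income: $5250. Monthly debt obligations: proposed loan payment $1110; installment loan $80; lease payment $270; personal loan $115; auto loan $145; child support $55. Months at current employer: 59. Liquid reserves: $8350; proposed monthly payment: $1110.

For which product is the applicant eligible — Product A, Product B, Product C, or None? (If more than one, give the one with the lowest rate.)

Product A

Total debts = (1,110 + 80 + 270 + 115 + 145 + 55) = 1,775; DTI = 1,775/5,250 = 33.8%.
Reserves = 8,350/1,110 = 7.5 months.
Product A: score 657 ≥ 620; DTI 33.8% ≤ 36%; reserves 7.5 ≥ 3 mo → qualifies.
Product B: score 657 ≥ 640; DTI 33.8% ≤ 40% → qualifies.
Product C: score 657 ≥ 600; DTI 33.8% ≤ 36%; employment 59 ≥ 24 mo; reserves 7.5 ≥ 2 mo → qualifies.
Qualifying: Product A, Product B, Product C. Lowest rate is 7.74% → Product A.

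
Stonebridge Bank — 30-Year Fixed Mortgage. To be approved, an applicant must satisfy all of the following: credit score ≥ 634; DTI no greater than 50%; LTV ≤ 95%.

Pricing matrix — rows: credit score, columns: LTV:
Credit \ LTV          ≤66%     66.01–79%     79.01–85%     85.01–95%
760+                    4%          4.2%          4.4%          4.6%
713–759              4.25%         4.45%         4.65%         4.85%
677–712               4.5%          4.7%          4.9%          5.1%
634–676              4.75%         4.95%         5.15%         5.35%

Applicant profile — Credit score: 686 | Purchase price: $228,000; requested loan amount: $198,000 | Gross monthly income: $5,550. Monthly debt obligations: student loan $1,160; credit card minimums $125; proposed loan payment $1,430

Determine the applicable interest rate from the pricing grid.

Credit score 686 ≥ 634; Total monthly debts = (1,160 + 125 + 1,430) = 2,715. Debt-to-income = 2,715/5,550 = 48.9% — meets 50% limit
Loan-to-value = 198,000/228,000 = 86.8% — pass (95% max)
Row: 686 falls in 677–712. Column: 86.8% falls in 85.01–95%. Rate = 5.1%.

5.1%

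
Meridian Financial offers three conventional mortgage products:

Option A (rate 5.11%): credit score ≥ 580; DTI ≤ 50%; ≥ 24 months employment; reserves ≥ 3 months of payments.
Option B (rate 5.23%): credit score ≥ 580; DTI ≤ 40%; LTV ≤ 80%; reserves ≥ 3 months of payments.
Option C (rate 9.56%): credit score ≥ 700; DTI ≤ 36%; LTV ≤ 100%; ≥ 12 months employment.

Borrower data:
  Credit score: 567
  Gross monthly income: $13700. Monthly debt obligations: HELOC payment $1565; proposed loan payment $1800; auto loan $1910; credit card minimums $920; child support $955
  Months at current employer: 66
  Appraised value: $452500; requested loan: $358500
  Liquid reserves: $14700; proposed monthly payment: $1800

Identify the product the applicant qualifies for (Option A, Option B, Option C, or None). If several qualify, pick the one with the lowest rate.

None

Total debts = (1,565 + 1,800 + 1,910 + 920 + 955) = 7,150; DTI = 7,150/13,700 = 52.2%.
LTV = 358,500/452,500 = 79.2%.
Reserves = 14,700/1,800 = 8.2 months.
Option A: score 567 < 580; DTI 52.2% > 50%; employment 66 ≥ 24 mo; reserves 8.2 ≥ 3 mo → does not qualify.
Option B: score 567 < 580; DTI 52.2% > 40%; LTV 79.2% ≤ 80%; reserves 8.2 ≥ 3 mo → does not qualify.
Option C: score 567 < 700; DTI 52.2% > 36%; LTV 79.2% ≤ 100%; employment 66 ≥ 12 mo → does not qualify.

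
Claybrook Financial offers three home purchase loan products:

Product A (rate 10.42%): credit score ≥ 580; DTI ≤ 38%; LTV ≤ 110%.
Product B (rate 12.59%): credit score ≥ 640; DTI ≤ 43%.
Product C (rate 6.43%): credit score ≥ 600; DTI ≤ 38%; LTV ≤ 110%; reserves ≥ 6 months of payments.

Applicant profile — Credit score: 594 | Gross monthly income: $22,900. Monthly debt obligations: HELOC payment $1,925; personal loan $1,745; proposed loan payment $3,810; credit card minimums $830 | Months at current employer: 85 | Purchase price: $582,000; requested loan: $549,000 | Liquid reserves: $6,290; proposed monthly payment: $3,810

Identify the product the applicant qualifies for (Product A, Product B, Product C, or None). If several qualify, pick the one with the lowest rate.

Product A

Total debts = (1,925 + 1,745 + 3,810 + 830) = 8,310; DTI = 8,310/22,900 = 36.3%.
LTV = 549,000/582,000 = 94.3%.
Reserves = 6,290/3,810 = 1.7 months.
Product A: score 594 ≥ 580; DTI 36.3% ≤ 38%; LTV 94.3% ≤ 110% → qualifies.
Product B: score 594 < 640; DTI 36.3% ≤ 43% → does not qualify.
Product C: score 594 < 600; DTI 36.3% ≤ 38%; LTV 94.3% ≤ 110%; reserves 1.7 < 6 mo → does not qualify.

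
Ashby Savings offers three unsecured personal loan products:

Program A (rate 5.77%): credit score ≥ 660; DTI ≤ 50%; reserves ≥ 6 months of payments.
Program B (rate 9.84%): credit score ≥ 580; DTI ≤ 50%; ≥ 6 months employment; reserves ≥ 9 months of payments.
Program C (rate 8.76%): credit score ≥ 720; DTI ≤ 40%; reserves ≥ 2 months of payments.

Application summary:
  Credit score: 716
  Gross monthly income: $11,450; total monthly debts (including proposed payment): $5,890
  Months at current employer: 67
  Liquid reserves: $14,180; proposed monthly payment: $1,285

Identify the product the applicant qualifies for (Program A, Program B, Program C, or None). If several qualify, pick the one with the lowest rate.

DTI = 5,890/11,450 = 51.4%.
Reserves = 14,180/1,285 = 11.0 months.
Program A: score 716 ≥ 660; DTI 51.4% > 50%; reserves 11.0 ≥ 6 mo → does not qualify.
Program B: score 716 ≥ 580; DTI 51.4% > 50%; employment 67 ≥ 6 mo; reserves 11.0 ≥ 9 mo → does not qualify.
Program C: score 716 < 720; DTI 51.4% > 40%; reserves 11.0 ≥ 2 mo → does not qualify.

None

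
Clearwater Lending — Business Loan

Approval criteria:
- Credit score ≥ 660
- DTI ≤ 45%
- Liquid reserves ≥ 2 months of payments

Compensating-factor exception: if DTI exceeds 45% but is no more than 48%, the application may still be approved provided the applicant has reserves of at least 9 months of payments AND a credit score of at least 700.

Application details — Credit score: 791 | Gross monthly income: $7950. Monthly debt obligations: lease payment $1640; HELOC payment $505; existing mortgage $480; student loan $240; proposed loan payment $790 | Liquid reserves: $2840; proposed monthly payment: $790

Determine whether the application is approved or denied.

Denied

Credit score 791 ≥ 660 (meets base)
Total debts = (1,640 + 505 + 480 + 240 + 790) = 3,655. DTI: 3,655 ÷ 7,950 = 46%, over the 45% base limit.
Reserves: 2,840 ÷ 790 = 3.6 months (meets 2-month minimum)
DTI 46% is within the 45%–48% exception band; checking compensating factors.
Override check — reserves: 3.6 mo (short of 9); score: 791 (ok).
Override conditions not both satisfied; exception does not apply.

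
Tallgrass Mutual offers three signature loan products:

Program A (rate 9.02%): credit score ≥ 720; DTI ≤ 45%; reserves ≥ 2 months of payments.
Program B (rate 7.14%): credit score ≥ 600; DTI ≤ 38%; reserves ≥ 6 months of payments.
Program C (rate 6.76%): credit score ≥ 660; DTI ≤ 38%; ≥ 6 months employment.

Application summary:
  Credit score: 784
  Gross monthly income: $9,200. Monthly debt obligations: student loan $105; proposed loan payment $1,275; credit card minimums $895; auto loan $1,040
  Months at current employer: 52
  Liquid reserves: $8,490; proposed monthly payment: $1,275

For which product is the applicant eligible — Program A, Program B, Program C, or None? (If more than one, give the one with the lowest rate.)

Total debts = (105 + 1,275 + 895 + 1,040) = 3,315; DTI = 3,315/9,200 = 36%.
Reserves = 8,490/1,275 = 6.7 months.
Program A: score 784 ≥ 720; DTI 36% ≤ 45%; reserves 6.7 ≥ 2 mo → qualifies.
Program B: score 784 ≥ 600; DTI 36% ≤ 38%; reserves 6.7 ≥ 6 mo → qualifies.
Program C: score 784 ≥ 660; DTI 36% ≤ 38%; employment 52 ≥ 6 mo → qualifies.
Qualifying: Program A, Program B, Program C. Lowest rate is 6.76% → Program C.

Program C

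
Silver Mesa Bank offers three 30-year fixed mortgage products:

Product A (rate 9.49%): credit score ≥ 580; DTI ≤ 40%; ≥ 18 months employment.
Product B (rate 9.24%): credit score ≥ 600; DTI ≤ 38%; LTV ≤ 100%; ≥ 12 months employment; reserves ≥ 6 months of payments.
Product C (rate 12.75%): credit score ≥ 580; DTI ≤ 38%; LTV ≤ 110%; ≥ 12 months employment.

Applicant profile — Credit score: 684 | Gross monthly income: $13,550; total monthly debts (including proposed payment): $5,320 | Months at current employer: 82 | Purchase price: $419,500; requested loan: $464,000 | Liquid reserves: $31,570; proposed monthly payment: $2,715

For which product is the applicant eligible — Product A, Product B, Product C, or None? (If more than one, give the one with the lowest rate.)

Product A

DTI = 5,320/13,550 = 39.3%.
LTV = 464,000/419,500 = 110.6%.
Reserves = 31,570/2,715 = 11.6 months.
Product A: score 684 ≥ 580; DTI 39.3% ≤ 40%; employment 82 ≥ 18 mo → qualifies.
Product B: score 684 ≥ 600; DTI 39.3% > 38%; LTV 110.6% > 100%; employment 82 ≥ 12 mo; reserves 11.6 ≥ 6 mo → does not qualify.
Product C: score 684 ≥ 580; DTI 39.3% > 38%; LTV 110.6% > 110%; employment 82 ≥ 12 mo → does not qualify.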